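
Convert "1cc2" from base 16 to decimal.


Input: "1cc2" in base 16
Positional expansion:
  Digit '1' (value 1) x 16^3 = 4096
  Digit 'c' (value 12) x 16^2 = 3072
  Digit 'c' (value 12) x 16^1 = 192
  Digit '2' (value 2) x 16^0 = 2
Sum = 7362

7362


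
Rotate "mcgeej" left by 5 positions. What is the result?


Input: "mcgeej", rotate left by 5
First 5 characters: "mcgee"
Remaining characters: "j"
Concatenate remaining + first: "j" + "mcgee" = "jmcgee"

jmcgee


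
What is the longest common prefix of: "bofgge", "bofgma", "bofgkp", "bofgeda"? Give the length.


Words: bofgge, bofgma, bofgkp, bofgeda
  Position 0: all 'b' => match
  Position 1: all 'o' => match
  Position 2: all 'f' => match
  Position 3: all 'g' => match
  Position 4: ('g', 'm', 'k', 'e') => mismatch, stop
LCP = "bofg" (length 4)

4


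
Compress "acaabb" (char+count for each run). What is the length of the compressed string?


Input: acaabb
Runs:
  'a' x 1 => "a1"
  'c' x 1 => "c1"
  'a' x 2 => "a2"
  'b' x 2 => "b2"
Compressed: "a1c1a2b2"
Compressed length: 8

8


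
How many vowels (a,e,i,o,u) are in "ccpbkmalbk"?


Input: ccpbkmalbk
Checking each character:
  'c' at position 0: consonant
  'c' at position 1: consonant
  'p' at position 2: consonant
  'b' at position 3: consonant
  'k' at position 4: consonant
  'm' at position 5: consonant
  'a' at position 6: vowel (running total: 1)
  'l' at position 7: consonant
  'b' at position 8: consonant
  'k' at position 9: consonant
Total vowels: 1

1


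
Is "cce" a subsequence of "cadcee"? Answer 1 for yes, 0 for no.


Check if "cce" is a subsequence of "cadcee"
Greedy scan:
  Position 0 ('c'): matches sub[0] = 'c'
  Position 1 ('a'): no match needed
  Position 2 ('d'): no match needed
  Position 3 ('c'): matches sub[1] = 'c'
  Position 4 ('e'): matches sub[2] = 'e'
  Position 5 ('e'): no match needed
All 3 characters matched => is a subsequence

1


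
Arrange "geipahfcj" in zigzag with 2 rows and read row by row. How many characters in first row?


Zigzag "geipahfcj" into 2 rows:
Placing characters:
  'g' => row 0
  'e' => row 1
  'i' => row 0
  'p' => row 1
  'a' => row 0
  'h' => row 1
  'f' => row 0
  'c' => row 1
  'j' => row 0
Rows:
  Row 0: "giafj"
  Row 1: "ephc"
First row length: 5

5


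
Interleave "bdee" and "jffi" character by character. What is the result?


Interleaving "bdee" and "jffi":
  Position 0: 'b' from first, 'j' from second => "bj"
  Position 1: 'd' from first, 'f' from second => "df"
  Position 2: 'e' from first, 'f' from second => "ef"
  Position 3: 'e' from first, 'i' from second => "ei"
Result: bjdfefei

bjdfefei


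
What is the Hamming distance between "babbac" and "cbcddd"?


Comparing "babbac" and "cbcddd" position by position:
  Position 0: 'b' vs 'c' => differ
  Position 1: 'a' vs 'b' => differ
  Position 2: 'b' vs 'c' => differ
  Position 3: 'b' vs 'd' => differ
  Position 4: 'a' vs 'd' => differ
  Position 5: 'c' vs 'd' => differ
Total differences (Hamming distance): 6

6


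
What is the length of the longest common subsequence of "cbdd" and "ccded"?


LCS of "cbdd" and "ccded"
DP table:
           c    c    d    e    d
      0    0    0    0    0    0
  c   0    1    1    1    1    1
  b   0    1    1    1    1    1
  d   0    1    1    2    2    2
  d   0    1    1    2    2    3
LCS length = dp[4][5] = 3

3


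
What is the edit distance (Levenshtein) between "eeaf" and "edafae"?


Computing edit distance: "eeaf" -> "edafae"
DP table:
           e    d    a    f    a    e
      0    1    2    3    4    5    6
  e   1    0    1    2    3    4    5
  e   2    1    1    2    3    4    4
  a   3    2    2    1    2    3    4
  f   4    3    3    2    1    2    3
Edit distance = dp[4][6] = 3

3


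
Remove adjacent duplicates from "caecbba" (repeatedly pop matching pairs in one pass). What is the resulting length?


Input: caecbba
Stack-based adjacent duplicate removal:
  Read 'c': push. Stack: c
  Read 'a': push. Stack: ca
  Read 'e': push. Stack: cae
  Read 'c': push. Stack: caec
  Read 'b': push. Stack: caecb
  Read 'b': matches stack top 'b' => pop. Stack: caec
  Read 'a': push. Stack: caeca
Final stack: "caeca" (length 5)

5


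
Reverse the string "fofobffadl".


Input: fofobffadl
Reading characters right to left:
  Position 9: 'l'
  Position 8: 'd'
  Position 7: 'a'
  Position 6: 'f'
  Position 5: 'f'
  Position 4: 'b'
  Position 3: 'o'
  Position 2: 'f'
  Position 1: 'o'
  Position 0: 'f'
Reversed: ldaffbofof

ldaffbofof


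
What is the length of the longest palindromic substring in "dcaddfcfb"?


Input: "dcaddfcfb"
Checking substrings for palindromes:
  [5:8] "fcf" (len 3) => palindrome
  [3:5] "dd" (len 2) => palindrome
Longest palindromic substring: "fcf" with length 3

3


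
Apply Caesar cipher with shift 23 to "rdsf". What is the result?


Caesar cipher: shift "rdsf" by 23
  'r' (pos 17) + 23 = pos 14 = 'o'
  'd' (pos 3) + 23 = pos 0 = 'a'
  's' (pos 18) + 23 = pos 15 = 'p'
  'f' (pos 5) + 23 = pos 2 = 'c'
Result: oapc

oapc


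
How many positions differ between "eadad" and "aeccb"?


Comparing "eadad" and "aeccb" position by position:
  Position 0: 'e' vs 'a' => DIFFER
  Position 1: 'a' vs 'e' => DIFFER
  Position 2: 'd' vs 'c' => DIFFER
  Position 3: 'a' vs 'c' => DIFFER
  Position 4: 'd' vs 'b' => DIFFER
Positions that differ: 5

5


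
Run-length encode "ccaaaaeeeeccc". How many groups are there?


Input: ccaaaaeeeeccc
Scanning for consecutive runs:
  Group 1: 'c' x 2 (positions 0-1)
  Group 2: 'a' x 4 (positions 2-5)
  Group 3: 'e' x 4 (positions 6-9)
  Group 4: 'c' x 3 (positions 10-12)
Total groups: 4

4


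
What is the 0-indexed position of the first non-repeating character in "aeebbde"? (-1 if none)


Input: aeebbde
Character frequencies:
  'a': 1
  'b': 2
  'd': 1
  'e': 3
Scanning left to right for freq == 1:
  Position 0 ('a'): unique! => answer = 0

0


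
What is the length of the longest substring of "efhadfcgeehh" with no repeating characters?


Input: "efhadfcgeehh"
Sliding window (track last position of each char):
  Position 0 ('e'): window [0,0] length 1 -- new best
  Position 1 ('f'): window [0,1] length 2 -- new best
  Position 2 ('h'): window [0,2] length 3 -- new best
  Position 3 ('a'): window [0,3] length 4 -- new best
  Position 4 ('d'): window [0,4] length 5 -- new best
  Position 5 ('f'): repeat (last at 1), move window start to 2
  Position 5 ('f'): window [2,5] length 4
  Position 6 ('c'): window [2,6] length 5
  Position 7 ('g'): window [2,7] length 6 -- new best
  Position 8 ('e'): window [2,8] length 7 -- new best
  Position 9 ('e'): repeat (last at 8), move window start to 9
  Position 9 ('e'): window [9,9] length 1
  Position 10 ('h'): window [9,10] length 2
  Position 11 ('h'): repeat (last at 10), move window start to 11
  Position 11 ('h'): window [11,11] length 1
Longest substring with no repeats: "hadfcge" with length 7

7


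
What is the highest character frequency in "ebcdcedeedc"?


Input: ebcdcedeedc
Character counts:
  'b': 1
  'c': 3
  'd': 3
  'e': 4
Maximum frequency: 4

4


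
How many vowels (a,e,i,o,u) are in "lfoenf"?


Input: lfoenf
Checking each character:
  'l' at position 0: consonant
  'f' at position 1: consonant
  'o' at position 2: vowel (running total: 1)
  'e' at position 3: vowel (running total: 2)
  'n' at position 4: consonant
  'f' at position 5: consonant
Total vowels: 2

2


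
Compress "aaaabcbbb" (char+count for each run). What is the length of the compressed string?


Input: aaaabcbbb
Runs:
  'a' x 4 => "a4"
  'b' x 1 => "b1"
  'c' x 1 => "c1"
  'b' x 3 => "b3"
Compressed: "a4b1c1b3"
Compressed length: 8

8


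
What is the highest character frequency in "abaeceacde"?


Input: abaeceacde
Character counts:
  'a': 3
  'b': 1
  'c': 2
  'd': 1
  'e': 3
Maximum frequency: 3

3


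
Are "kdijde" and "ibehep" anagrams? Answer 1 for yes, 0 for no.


Strings: "kdijde", "ibehep"
Sorted first:  ddeijk
Sorted second: beehip
Differ at position 0: 'd' vs 'b' => not anagrams

0


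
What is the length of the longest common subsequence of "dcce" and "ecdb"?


LCS of "dcce" and "ecdb"
DP table:
           e    c    d    b
      0    0    0    0    0
  d   0    0    0    1    1
  c   0    0    1    1    1
  c   0    0    1    1    1
  e   0    1    1    1    1
LCS length = dp[4][4] = 1

1


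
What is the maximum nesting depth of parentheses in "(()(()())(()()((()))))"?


Input: "(()(()())(()()((()))))"
Tracking depth:
  Position 0 '(': depth becomes 1
  Position 1 '(': depth becomes 2
  Position 2 ')': depth becomes 1
  Position 3 '(': depth becomes 2
  Position 4 '(': depth becomes 3
  Position 5 ')': depth becomes 2
  Position 6 '(': depth becomes 3
  Position 7 ')': depth becomes 2
  Position 8 ')': depth becomes 1
  Position 9 '(': depth becomes 2
  Position 10 '(': depth becomes 3
  Position 11 ')': depth becomes 2
  Position 12 '(': depth becomes 3
  Position 13 ')': depth becomes 2
  Position 14 '(': depth becomes 3
  Position 15 '(': depth becomes 4
  Position 16 '(': depth becomes 5
  Position 17 ')': depth becomes 4
  Position 18 ')': depth becomes 3
  Position 19 ')': depth becomes 2
  Position 20 ')': depth becomes 1
  Position 21 ')': depth becomes 0
Maximum depth reached: 5

5


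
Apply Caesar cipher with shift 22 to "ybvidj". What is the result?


Caesar cipher: shift "ybvidj" by 22
  'y' (pos 24) + 22 = pos 20 = 'u'
  'b' (pos 1) + 22 = pos 23 = 'x'
  'v' (pos 21) + 22 = pos 17 = 'r'
  'i' (pos 8) + 22 = pos 4 = 'e'
  'd' (pos 3) + 22 = pos 25 = 'z'
  'j' (pos 9) + 22 = pos 5 = 'f'
Result: uxrezf

uxrezf


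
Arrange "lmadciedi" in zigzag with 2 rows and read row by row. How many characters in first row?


Zigzag "lmadciedi" into 2 rows:
Placing characters:
  'l' => row 0
  'm' => row 1
  'a' => row 0
  'd' => row 1
  'c' => row 0
  'i' => row 1
  'e' => row 0
  'd' => row 1
  'i' => row 0
Rows:
  Row 0: "lacei"
  Row 1: "mdid"
First row length: 5

5


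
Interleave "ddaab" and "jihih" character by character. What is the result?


Interleaving "ddaab" and "jihih":
  Position 0: 'd' from first, 'j' from second => "dj"
  Position 1: 'd' from first, 'i' from second => "di"
  Position 2: 'a' from first, 'h' from second => "ah"
  Position 3: 'a' from first, 'i' from second => "ai"
  Position 4: 'b' from first, 'h' from second => "bh"
Result: djdiahaibh

djdiahaibh


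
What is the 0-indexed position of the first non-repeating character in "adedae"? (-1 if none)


Input: adedae
Character frequencies:
  'a': 2
  'd': 2
  'e': 2
Scanning left to right for freq == 1:
  Position 0 ('a'): freq=2, skip
  Position 1 ('d'): freq=2, skip
  Position 2 ('e'): freq=2, skip
  Position 3 ('d'): freq=2, skip
  Position 4 ('a'): freq=2, skip
  Position 5 ('e'): freq=2, skip
  No unique character found => answer = -1

-1


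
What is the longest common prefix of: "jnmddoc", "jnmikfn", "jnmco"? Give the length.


Words: jnmddoc, jnmikfn, jnmco
  Position 0: all 'j' => match
  Position 1: all 'n' => match
  Position 2: all 'm' => match
  Position 3: ('d', 'i', 'c') => mismatch, stop
LCP = "jnm" (length 3)

3


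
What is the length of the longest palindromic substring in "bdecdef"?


Input: "bdecdef"
Checking substrings for palindromes:
  No multi-char palindromic substrings found
Longest palindromic substring: "b" with length 1

1


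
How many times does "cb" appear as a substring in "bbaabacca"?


Searching for "cb" in "bbaabacca"
Scanning each position:
  Position 0: "bb" => no
  Position 1: "ba" => no
  Position 2: "aa" => no
  Position 3: "ab" => no
  Position 4: "ba" => no
  Position 5: "ac" => no
  Position 6: "cc" => no
  Position 7: "ca" => no
Total occurrences: 0

0


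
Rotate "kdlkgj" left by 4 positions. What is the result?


Input: "kdlkgj", rotate left by 4
First 4 characters: "kdlk"
Remaining characters: "gj"
Concatenate remaining + first: "gj" + "kdlk" = "gjkdlk"

gjkdlk


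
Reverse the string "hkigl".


Input: hkigl
Reading characters right to left:
  Position 4: 'l'
  Position 3: 'g'
  Position 2: 'i'
  Position 1: 'k'
  Position 0: 'h'
Reversed: lgikh

lgikh


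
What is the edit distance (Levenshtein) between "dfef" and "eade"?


Computing edit distance: "dfef" -> "eade"
DP table:
           e    a    d    e
      0    1    2    3    4
  d   1    1    2    2    3
  f   2    2    2    3    3
  e   3    2    3    3    3
  f   4    3    3    4    4
Edit distance = dp[4][4] = 4

4


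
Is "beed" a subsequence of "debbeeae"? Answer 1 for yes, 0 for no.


Check if "beed" is a subsequence of "debbeeae"
Greedy scan:
  Position 0 ('d'): no match needed
  Position 1 ('e'): no match needed
  Position 2 ('b'): matches sub[0] = 'b'
  Position 3 ('b'): no match needed
  Position 4 ('e'): matches sub[1] = 'e'
  Position 5 ('e'): matches sub[2] = 'e'
  Position 6 ('a'): no match needed
  Position 7 ('e'): no match needed
Only matched 3/4 characters => not a subsequence

0


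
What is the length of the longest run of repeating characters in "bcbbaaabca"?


Input: "bcbbaaabca"
Scanning for longest run:
  Position 1 ('c'): new char, reset run to 1
  Position 2 ('b'): new char, reset run to 1
  Position 3 ('b'): continues run of 'b', length=2
  Position 4 ('a'): new char, reset run to 1
  Position 5 ('a'): continues run of 'a', length=2
  Position 6 ('a'): continues run of 'a', length=3
  Position 7 ('b'): new char, reset run to 1
  Position 8 ('c'): new char, reset run to 1
  Position 9 ('a'): new char, reset run to 1
Longest run: 'a' with length 3

3


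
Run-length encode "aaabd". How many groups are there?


Input: aaabd
Scanning for consecutive runs:
  Group 1: 'a' x 3 (positions 0-2)
  Group 2: 'b' x 1 (positions 3-3)
  Group 3: 'd' x 1 (positions 4-4)
Total groups: 3

3


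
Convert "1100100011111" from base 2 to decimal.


Input: "1100100011111" in base 2
Positional expansion:
  Digit '1' (value 1) x 2^12 = 4096
  Digit '1' (value 1) x 2^11 = 2048
  Digit '0' (value 0) x 2^10 = 0
  Digit '0' (value 0) x 2^9 = 0
  Digit '1' (value 1) x 2^8 = 256
  Digit '0' (value 0) x 2^7 = 0
  Digit '0' (value 0) x 2^6 = 0
  Digit '0' (value 0) x 2^5 = 0
  Digit '1' (value 1) x 2^4 = 16
  Digit '1' (value 1) x 2^3 = 8
  Digit '1' (value 1) x 2^2 = 4
  Digit '1' (value 1) x 2^1 = 2
  Digit '1' (value 1) x 2^0 = 1
Sum = 6431

6431


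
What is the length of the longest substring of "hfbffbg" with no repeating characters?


Input: "hfbffbg"
Sliding window (track last position of each char):
  Position 0 ('h'): window [0,0] length 1 -- new best
  Position 1 ('f'): window [0,1] length 2 -- new best
  Position 2 ('b'): window [0,2] length 3 -- new best
  Position 3 ('f'): repeat (last at 1), move window start to 2
  Position 3 ('f'): window [2,3] length 2
  Position 4 ('f'): repeat (last at 3), move window start to 4
  Position 4 ('f'): window [4,4] length 1
  Position 5 ('b'): window [4,5] length 2
  Position 6 ('g'): window [4,6] length 3
Longest substring with no repeats: "hfb" with length 3

3


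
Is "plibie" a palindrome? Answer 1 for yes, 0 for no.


Input: plibie
Reversed: eibilp
  Compare pos 0 ('p') with pos 5 ('e'): MISMATCH
  Compare pos 1 ('l') with pos 4 ('i'): MISMATCH
  Compare pos 2 ('i') with pos 3 ('b'): MISMATCH
Result: not a palindrome

0


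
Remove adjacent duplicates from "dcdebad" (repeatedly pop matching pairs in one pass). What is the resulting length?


Input: dcdebad
Stack-based adjacent duplicate removal:
  Read 'd': push. Stack: d
  Read 'c': push. Stack: dc
  Read 'd': push. Stack: dcd
  Read 'e': push. Stack: dcde
  Read 'b': push. Stack: dcdeb
  Read 'a': push. Stack: dcdeba
  Read 'd': push. Stack: dcdebad
Final stack: "dcdebad" (length 7)

7


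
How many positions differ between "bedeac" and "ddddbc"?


Comparing "bedeac" and "ddddbc" position by position:
  Position 0: 'b' vs 'd' => DIFFER
  Position 1: 'e' vs 'd' => DIFFER
  Position 2: 'd' vs 'd' => same
  Position 3: 'e' vs 'd' => DIFFER
  Position 4: 'a' vs 'b' => DIFFER
  Position 5: 'c' vs 'c' => same
Positions that differ: 4

4


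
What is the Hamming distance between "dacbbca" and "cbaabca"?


Comparing "dacbbca" and "cbaabca" position by position:
  Position 0: 'd' vs 'c' => differ
  Position 1: 'a' vs 'b' => differ
  Position 2: 'c' vs 'a' => differ
  Position 3: 'b' vs 'a' => differ
  Position 4: 'b' vs 'b' => same
  Position 5: 'c' vs 'c' => same
  Position 6: 'a' vs 'a' => same
Total differences (Hamming distance): 4

4


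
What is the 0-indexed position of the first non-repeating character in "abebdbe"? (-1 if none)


Input: abebdbe
Character frequencies:
  'a': 1
  'b': 3
  'd': 1
  'e': 2
Scanning left to right for freq == 1:
  Position 0 ('a'): unique! => answer = 0

0


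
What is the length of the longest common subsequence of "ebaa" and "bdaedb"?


LCS of "ebaa" and "bdaedb"
DP table:
           b    d    a    e    d    b
      0    0    0    0    0    0    0
  e   0    0    0    0    1    1    1
  b   0    1    1    1    1    1    2
  a   0    1    1    2    2    2    2
  a   0    1    1    2    2    2    2
LCS length = dp[4][6] = 2

2


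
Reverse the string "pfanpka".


Input: pfanpka
Reading characters right to left:
  Position 6: 'a'
  Position 5: 'k'
  Position 4: 'p'
  Position 3: 'n'
  Position 2: 'a'
  Position 1: 'f'
  Position 0: 'p'
Reversed: akpnafp

akpnafp


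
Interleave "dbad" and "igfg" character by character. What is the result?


Interleaving "dbad" and "igfg":
  Position 0: 'd' from first, 'i' from second => "di"
  Position 1: 'b' from first, 'g' from second => "bg"
  Position 2: 'a' from first, 'f' from second => "af"
  Position 3: 'd' from first, 'g' from second => "dg"
Result: dibgafdg

dibgafdg


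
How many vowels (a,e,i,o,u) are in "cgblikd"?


Input: cgblikd
Checking each character:
  'c' at position 0: consonant
  'g' at position 1: consonant
  'b' at position 2: consonant
  'l' at position 3: consonant
  'i' at position 4: vowel (running total: 1)
  'k' at position 5: consonant
  'd' at position 6: consonant
Total vowels: 1

1


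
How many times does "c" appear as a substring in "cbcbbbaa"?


Searching for "c" in "cbcbbbaa"
Scanning each position:
  Position 0: "c" => MATCH
  Position 1: "b" => no
  Position 2: "c" => MATCH
  Position 3: "b" => no
  Position 4: "b" => no
  Position 5: "b" => no
  Position 6: "a" => no
  Position 7: "a" => no
Total occurrences: 2

2


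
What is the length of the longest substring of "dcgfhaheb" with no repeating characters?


Input: "dcgfhaheb"
Sliding window (track last position of each char):
  Position 0 ('d'): window [0,0] length 1 -- new best
  Position 1 ('c'): window [0,1] length 2 -- new best
  Position 2 ('g'): window [0,2] length 3 -- new best
  Position 3 ('f'): window [0,3] length 4 -- new best
  Position 4 ('h'): window [0,4] length 5 -- new best
  Position 5 ('a'): window [0,5] length 6 -- new best
  Position 6 ('h'): repeat (last at 4), move window start to 5
  Position 6 ('h'): window [5,6] length 2
  Position 7 ('e'): window [5,7] length 3
  Position 8 ('b'): window [5,8] length 4
Longest substring with no repeats: "dcgfha" with length 6

6


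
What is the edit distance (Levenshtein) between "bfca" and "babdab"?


Computing edit distance: "bfca" -> "babdab"
DP table:
           b    a    b    d    a    b
      0    1    2    3    4    5    6
  b   1    0    1    2    3    4    5
  f   2    1    1    2    3    4    5
  c   3    2    2    2    3    4    5
  a   4    3    2    3    3    3    4
Edit distance = dp[4][6] = 4

4


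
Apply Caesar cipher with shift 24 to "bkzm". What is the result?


Caesar cipher: shift "bkzm" by 24
  'b' (pos 1) + 24 = pos 25 = 'z'
  'k' (pos 10) + 24 = pos 8 = 'i'
  'z' (pos 25) + 24 = pos 23 = 'x'
  'm' (pos 12) + 24 = pos 10 = 'k'
Result: zixk

zixk


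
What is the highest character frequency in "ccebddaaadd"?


Input: ccebddaaadd
Character counts:
  'a': 3
  'b': 1
  'c': 2
  'd': 4
  'e': 1
Maximum frequency: 4

4


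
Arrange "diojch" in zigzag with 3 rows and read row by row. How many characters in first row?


Zigzag "diojch" into 3 rows:
Placing characters:
  'd' => row 0
  'i' => row 1
  'o' => row 2
  'j' => row 1
  'c' => row 0
  'h' => row 1
Rows:
  Row 0: "dc"
  Row 1: "ijh"
  Row 2: "o"
First row length: 2

2


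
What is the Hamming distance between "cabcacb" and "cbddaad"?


Comparing "cabcacb" and "cbddaad" position by position:
  Position 0: 'c' vs 'c' => same
  Position 1: 'a' vs 'b' => differ
  Position 2: 'b' vs 'd' => differ
  Position 3: 'c' vs 'd' => differ
  Position 4: 'a' vs 'a' => same
  Position 5: 'c' vs 'a' => differ
  Position 6: 'b' vs 'd' => differ
Total differences (Hamming distance): 5

5


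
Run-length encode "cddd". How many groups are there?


Input: cddd
Scanning for consecutive runs:
  Group 1: 'c' x 1 (positions 0-0)
  Group 2: 'd' x 3 (positions 1-3)
Total groups: 2

2


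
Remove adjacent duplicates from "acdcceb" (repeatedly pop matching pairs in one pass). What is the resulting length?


Input: acdcceb
Stack-based adjacent duplicate removal:
  Read 'a': push. Stack: a
  Read 'c': push. Stack: ac
  Read 'd': push. Stack: acd
  Read 'c': push. Stack: acdc
  Read 'c': matches stack top 'c' => pop. Stack: acd
  Read 'e': push. Stack: acde
  Read 'b': push. Stack: acdeb
Final stack: "acdeb" (length 5)

5


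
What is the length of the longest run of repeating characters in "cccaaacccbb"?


Input: "cccaaacccbb"
Scanning for longest run:
  Position 1 ('c'): continues run of 'c', length=2
  Position 2 ('c'): continues run of 'c', length=3
  Position 3 ('a'): new char, reset run to 1
  Position 4 ('a'): continues run of 'a', length=2
  Position 5 ('a'): continues run of 'a', length=3
  Position 6 ('c'): new char, reset run to 1
  Position 7 ('c'): continues run of 'c', length=2
  Position 8 ('c'): continues run of 'c', length=3
  Position 9 ('b'): new char, reset run to 1
  Position 10 ('b'): continues run of 'b', length=2
Longest run: 'c' with length 3

3


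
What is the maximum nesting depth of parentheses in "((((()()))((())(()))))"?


Input: "((((()()))((())(()))))"
Tracking depth:
  Position 0 '(': depth becomes 1
  Position 1 '(': depth becomes 2
  Position 2 '(': depth becomes 3
  Position 3 '(': depth becomes 4
  Position 4 '(': depth becomes 5
  Position 5 ')': depth becomes 4
  Position 6 '(': depth becomes 5
  Position 7 ')': depth becomes 4
  Position 8 ')': depth becomes 3
  Position 9 ')': depth becomes 2
  Position 10 '(': depth becomes 3
  Position 11 '(': depth becomes 4
  Position 12 '(': depth becomes 5
  Position 13 ')': depth becomes 4
  Position 14 ')': depth becomes 3
  Position 15 '(': depth becomes 4
  Position 16 '(': depth becomes 5
  Position 17 ')': depth becomes 4
  Position 18 ')': depth becomes 3
  Position 19 ')': depth becomes 2
  Position 20 ')': depth becomes 1
  Position 21 ')': depth becomes 0
Maximum depth reached: 5

5


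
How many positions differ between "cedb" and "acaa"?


Comparing "cedb" and "acaa" position by position:
  Position 0: 'c' vs 'a' => DIFFER
  Position 1: 'e' vs 'c' => DIFFER
  Position 2: 'd' vs 'a' => DIFFER
  Position 3: 'b' vs 'a' => DIFFER
Positions that differ: 4

4


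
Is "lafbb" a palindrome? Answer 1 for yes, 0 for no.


Input: lafbb
Reversed: bbfal
  Compare pos 0 ('l') with pos 4 ('b'): MISMATCH
  Compare pos 1 ('a') with pos 3 ('b'): MISMATCH
Result: not a palindrome

0


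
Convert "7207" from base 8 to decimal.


Input: "7207" in base 8
Positional expansion:
  Digit '7' (value 7) x 8^3 = 3584
  Digit '2' (value 2) x 8^2 = 128
  Digit '0' (value 0) x 8^1 = 0
  Digit '7' (value 7) x 8^0 = 7
Sum = 3719

3719


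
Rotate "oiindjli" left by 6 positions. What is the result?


Input: "oiindjli", rotate left by 6
First 6 characters: "oiindj"
Remaining characters: "li"
Concatenate remaining + first: "li" + "oiindj" = "lioiindj"

lioiindj


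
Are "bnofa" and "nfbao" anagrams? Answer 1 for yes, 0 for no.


Strings: "bnofa", "nfbao"
Sorted first:  abfno
Sorted second: abfno
Sorted forms match => anagrams

1


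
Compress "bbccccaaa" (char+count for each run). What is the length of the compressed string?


Input: bbccccaaa
Runs:
  'b' x 2 => "b2"
  'c' x 4 => "c4"
  'a' x 3 => "a3"
Compressed: "b2c4a3"
Compressed length: 6

6


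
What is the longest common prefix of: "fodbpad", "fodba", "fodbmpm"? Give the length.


Words: fodbpad, fodba, fodbmpm
  Position 0: all 'f' => match
  Position 1: all 'o' => match
  Position 2: all 'd' => match
  Position 3: all 'b' => match
  Position 4: ('p', 'a', 'm') => mismatch, stop
LCP = "fodb" (length 4)

4


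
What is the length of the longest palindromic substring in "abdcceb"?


Input: "abdcceb"
Checking substrings for palindromes:
  [3:5] "cc" (len 2) => palindrome
Longest palindromic substring: "cc" with length 2

2


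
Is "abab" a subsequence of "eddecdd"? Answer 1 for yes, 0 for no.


Check if "abab" is a subsequence of "eddecdd"
Greedy scan:
  Position 0 ('e'): no match needed
  Position 1 ('d'): no match needed
  Position 2 ('d'): no match needed
  Position 3 ('e'): no match needed
  Position 4 ('c'): no match needed
  Position 5 ('d'): no match needed
  Position 6 ('d'): no match needed
Only matched 0/4 characters => not a subsequence

0


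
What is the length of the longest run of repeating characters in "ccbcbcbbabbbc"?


Input: "ccbcbcbbabbbc"
Scanning for longest run:
  Position 1 ('c'): continues run of 'c', length=2
  Position 2 ('b'): new char, reset run to 1
  Position 3 ('c'): new char, reset run to 1
  Position 4 ('b'): new char, reset run to 1
  Position 5 ('c'): new char, reset run to 1
  Position 6 ('b'): new char, reset run to 1
  Position 7 ('b'): continues run of 'b', length=2
  Position 8 ('a'): new char, reset run to 1
  Position 9 ('b'): new char, reset run to 1
  Position 10 ('b'): continues run of 'b', length=2
  Position 11 ('b'): continues run of 'b', length=3
  Position 12 ('c'): new char, reset run to 1
Longest run: 'b' with length 3

3


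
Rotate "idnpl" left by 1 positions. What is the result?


Input: "idnpl", rotate left by 1
First 1 characters: "i"
Remaining characters: "dnpl"
Concatenate remaining + first: "dnpl" + "i" = "dnpli"

dnpli


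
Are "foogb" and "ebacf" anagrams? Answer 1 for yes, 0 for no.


Strings: "foogb", "ebacf"
Sorted first:  bfgoo
Sorted second: abcef
Differ at position 0: 'b' vs 'a' => not anagrams

0


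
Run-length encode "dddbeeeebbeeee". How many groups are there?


Input: dddbeeeebbeeee
Scanning for consecutive runs:
  Group 1: 'd' x 3 (positions 0-2)
  Group 2: 'b' x 1 (positions 3-3)
  Group 3: 'e' x 4 (positions 4-7)
  Group 4: 'b' x 2 (positions 8-9)
  Group 5: 'e' x 4 (positions 10-13)
Total groups: 5

5


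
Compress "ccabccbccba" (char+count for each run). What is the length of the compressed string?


Input: ccabccbccba
Runs:
  'c' x 2 => "c2"
  'a' x 1 => "a1"
  'b' x 1 => "b1"
  'c' x 2 => "c2"
  'b' x 1 => "b1"
  'c' x 2 => "c2"
  'b' x 1 => "b1"
  'a' x 1 => "a1"
Compressed: "c2a1b1c2b1c2b1a1"
Compressed length: 16

16


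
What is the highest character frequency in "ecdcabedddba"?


Input: ecdcabedddba
Character counts:
  'a': 2
  'b': 2
  'c': 2
  'd': 4
  'e': 2
Maximum frequency: 4

4


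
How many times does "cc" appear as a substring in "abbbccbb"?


Searching for "cc" in "abbbccbb"
Scanning each position:
  Position 0: "ab" => no
  Position 1: "bb" => no
  Position 2: "bb" => no
  Position 3: "bc" => no
  Position 4: "cc" => MATCH
  Position 5: "cb" => no
  Position 6: "bb" => no
Total occurrences: 1

1


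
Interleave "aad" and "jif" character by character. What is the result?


Interleaving "aad" and "jif":
  Position 0: 'a' from first, 'j' from second => "aj"
  Position 1: 'a' from first, 'i' from second => "ai"
  Position 2: 'd' from first, 'f' from second => "df"
Result: ajaidf

ajaidf


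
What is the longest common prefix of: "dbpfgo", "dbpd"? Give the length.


Words: dbpfgo, dbpd
  Position 0: all 'd' => match
  Position 1: all 'b' => match
  Position 2: all 'p' => match
  Position 3: ('f', 'd') => mismatch, stop
LCP = "dbp" (length 3)

3


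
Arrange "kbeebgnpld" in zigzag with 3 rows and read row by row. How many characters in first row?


Zigzag "kbeebgnpld" into 3 rows:
Placing characters:
  'k' => row 0
  'b' => row 1
  'e' => row 2
  'e' => row 1
  'b' => row 0
  'g' => row 1
  'n' => row 2
  'p' => row 1
  'l' => row 0
  'd' => row 1
Rows:
  Row 0: "kbl"
  Row 1: "begpd"
  Row 2: "en"
First row length: 3

3


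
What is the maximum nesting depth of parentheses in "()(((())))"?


Input: "()(((())))"
Tracking depth:
  Position 0 '(': depth becomes 1
  Position 1 ')': depth becomes 0
  Position 2 '(': depth becomes 1
  Position 3 '(': depth becomes 2
  Position 4 '(': depth becomes 3
  Position 5 '(': depth becomes 4
  Position 6 ')': depth becomes 3
  Position 7 ')': depth becomes 2
  Position 8 ')': depth becomes 1
  Position 9 ')': depth becomes 0
Maximum depth reached: 4

4


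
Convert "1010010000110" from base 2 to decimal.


Input: "1010010000110" in base 2
Positional expansion:
  Digit '1' (value 1) x 2^12 = 4096
  Digit '0' (value 0) x 2^11 = 0
  Digit '1' (value 1) x 2^10 = 1024
  Digit '0' (value 0) x 2^9 = 0
  Digit '0' (value 0) x 2^8 = 0
  Digit '1' (value 1) x 2^7 = 128
  Digit '0' (value 0) x 2^6 = 0
  Digit '0' (value 0) x 2^5 = 0
  Digit '0' (value 0) x 2^4 = 0
  Digit '0' (value 0) x 2^3 = 0
  Digit '1' (value 1) x 2^2 = 4
  Digit '1' (value 1) x 2^1 = 2
  Digit '0' (value 0) x 2^0 = 0
Sum = 5254

5254


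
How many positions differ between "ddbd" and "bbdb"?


Comparing "ddbd" and "bbdb" position by position:
  Position 0: 'd' vs 'b' => DIFFER
  Position 1: 'd' vs 'b' => DIFFER
  Position 2: 'b' vs 'd' => DIFFER
  Position 3: 'd' vs 'b' => DIFFER
Positions that differ: 4

4


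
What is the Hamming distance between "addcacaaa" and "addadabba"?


Comparing "addcacaaa" and "addadabba" position by position:
  Position 0: 'a' vs 'a' => same
  Position 1: 'd' vs 'd' => same
  Position 2: 'd' vs 'd' => same
  Position 3: 'c' vs 'a' => differ
  Position 4: 'a' vs 'd' => differ
  Position 5: 'c' vs 'a' => differ
  Position 6: 'a' vs 'b' => differ
  Position 7: 'a' vs 'b' => differ
  Position 8: 'a' vs 'a' => same
Total differences (Hamming distance): 5

5


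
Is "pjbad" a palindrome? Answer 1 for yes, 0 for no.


Input: pjbad
Reversed: dabjp
  Compare pos 0 ('p') with pos 4 ('d'): MISMATCH
  Compare pos 1 ('j') with pos 3 ('a'): MISMATCH
Result: not a palindrome

0


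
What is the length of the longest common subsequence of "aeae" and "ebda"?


LCS of "aeae" and "ebda"
DP table:
           e    b    d    a
      0    0    0    0    0
  a   0    0    0    0    1
  e   0    1    1    1    1
  a   0    1    1    1    2
  e   0    1    1    1    2
LCS length = dp[4][4] = 2

2


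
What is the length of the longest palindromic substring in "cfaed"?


Input: "cfaed"
Checking substrings for palindromes:
  No multi-char palindromic substrings found
Longest palindromic substring: "c" with length 1

1


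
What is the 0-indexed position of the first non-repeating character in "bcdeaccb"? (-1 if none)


Input: bcdeaccb
Character frequencies:
  'a': 1
  'b': 2
  'c': 3
  'd': 1
  'e': 1
Scanning left to right for freq == 1:
  Position 0 ('b'): freq=2, skip
  Position 1 ('c'): freq=3, skip
  Position 2 ('d'): unique! => answer = 2

2


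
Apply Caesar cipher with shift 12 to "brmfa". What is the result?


Caesar cipher: shift "brmfa" by 12
  'b' (pos 1) + 12 = pos 13 = 'n'
  'r' (pos 17) + 12 = pos 3 = 'd'
  'm' (pos 12) + 12 = pos 24 = 'y'
  'f' (pos 5) + 12 = pos 17 = 'r'
  'a' (pos 0) + 12 = pos 12 = 'm'
Result: ndyrm

ndyrm


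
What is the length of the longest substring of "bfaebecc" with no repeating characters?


Input: "bfaebecc"
Sliding window (track last position of each char):
  Position 0 ('b'): window [0,0] length 1 -- new best
  Position 1 ('f'): window [0,1] length 2 -- new best
  Position 2 ('a'): window [0,2] length 3 -- new best
  Position 3 ('e'): window [0,3] length 4 -- new best
  Position 4 ('b'): repeat (last at 0), move window start to 1
  Position 4 ('b'): window [1,4] length 4
  Position 5 ('e'): repeat (last at 3), move window start to 4
  Position 5 ('e'): window [4,5] length 2
  Position 6 ('c'): window [4,6] length 3
  Position 7 ('c'): repeat (last at 6), move window start to 7
  Position 7 ('c'): window [7,7] length 1
Longest substring with no repeats: "bfae" with length 4

4


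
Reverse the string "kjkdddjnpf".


Input: kjkdddjnpf
Reading characters right to left:
  Position 9: 'f'
  Position 8: 'p'
  Position 7: 'n'
  Position 6: 'j'
  Position 5: 'd'
  Position 4: 'd'
  Position 3: 'd'
  Position 2: 'k'
  Position 1: 'j'
  Position 0: 'k'
Reversed: fpnjdddkjk

fpnjdddkjk


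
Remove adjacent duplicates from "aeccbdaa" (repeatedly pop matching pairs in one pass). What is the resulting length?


Input: aeccbdaa
Stack-based adjacent duplicate removal:
  Read 'a': push. Stack: a
  Read 'e': push. Stack: ae
  Read 'c': push. Stack: aec
  Read 'c': matches stack top 'c' => pop. Stack: ae
  Read 'b': push. Stack: aeb
  Read 'd': push. Stack: aebd
  Read 'a': push. Stack: aebda
  Read 'a': matches stack top 'a' => pop. Stack: aebd
Final stack: "aebd" (length 4)

4


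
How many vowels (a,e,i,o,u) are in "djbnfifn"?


Input: djbnfifn
Checking each character:
  'd' at position 0: consonant
  'j' at position 1: consonant
  'b' at position 2: consonant
  'n' at position 3: consonant
  'f' at position 4: consonant
  'i' at position 5: vowel (running total: 1)
  'f' at position 6: consonant
  'n' at position 7: consonant
Total vowels: 1

1


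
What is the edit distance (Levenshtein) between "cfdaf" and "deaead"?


Computing edit distance: "cfdaf" -> "deaead"
DP table:
           d    e    a    e    a    d
      0    1    2    3    4    5    6
  c   1    1    2    3    4    5    6
  f   2    2    2    3    4    5    6
  d   3    2    3    3    4    5    5
  a   4    3    3    3    4    4    5
  f   5    4    4    4    4    5    5
Edit distance = dp[5][6] = 5

5


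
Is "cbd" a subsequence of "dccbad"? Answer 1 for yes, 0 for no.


Check if "cbd" is a subsequence of "dccbad"
Greedy scan:
  Position 0 ('d'): no match needed
  Position 1 ('c'): matches sub[0] = 'c'
  Position 2 ('c'): no match needed
  Position 3 ('b'): matches sub[1] = 'b'
  Position 4 ('a'): no match needed
  Position 5 ('d'): matches sub[2] = 'd'
All 3 characters matched => is a subsequence

1


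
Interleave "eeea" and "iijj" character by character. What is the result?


Interleaving "eeea" and "iijj":
  Position 0: 'e' from first, 'i' from second => "ei"
  Position 1: 'e' from first, 'i' from second => "ei"
  Position 2: 'e' from first, 'j' from second => "ej"
  Position 3: 'a' from first, 'j' from second => "aj"
Result: eieiejaj

eieiejaj


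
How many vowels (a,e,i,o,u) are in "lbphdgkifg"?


Input: lbphdgkifg
Checking each character:
  'l' at position 0: consonant
  'b' at position 1: consonant
  'p' at position 2: consonant
  'h' at position 3: consonant
  'd' at position 4: consonant
  'g' at position 5: consonant
  'k' at position 6: consonant
  'i' at position 7: vowel (running total: 1)
  'f' at position 8: consonant
  'g' at position 9: consonant
Total vowels: 1

1


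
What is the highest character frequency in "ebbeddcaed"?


Input: ebbeddcaed
Character counts:
  'a': 1
  'b': 2
  'c': 1
  'd': 3
  'e': 3
Maximum frequency: 3

3


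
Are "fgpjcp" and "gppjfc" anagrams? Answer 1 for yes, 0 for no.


Strings: "fgpjcp", "gppjfc"
Sorted first:  cfgjpp
Sorted second: cfgjpp
Sorted forms match => anagrams

1


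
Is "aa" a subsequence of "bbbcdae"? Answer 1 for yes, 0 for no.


Check if "aa" is a subsequence of "bbbcdae"
Greedy scan:
  Position 0 ('b'): no match needed
  Position 1 ('b'): no match needed
  Position 2 ('b'): no match needed
  Position 3 ('c'): no match needed
  Position 4 ('d'): no match needed
  Position 5 ('a'): matches sub[0] = 'a'
  Position 6 ('e'): no match needed
Only matched 1/2 characters => not a subsequence

0


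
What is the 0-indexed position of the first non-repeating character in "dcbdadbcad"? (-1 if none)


Input: dcbdadbcad
Character frequencies:
  'a': 2
  'b': 2
  'c': 2
  'd': 4
Scanning left to right for freq == 1:
  Position 0 ('d'): freq=4, skip
  Position 1 ('c'): freq=2, skip
  Position 2 ('b'): freq=2, skip
  Position 3 ('d'): freq=4, skip
  Position 4 ('a'): freq=2, skip
  Position 5 ('d'): freq=4, skip
  Position 6 ('b'): freq=2, skip
  Position 7 ('c'): freq=2, skip
  Position 8 ('a'): freq=2, skip
  Position 9 ('d'): freq=4, skip
  No unique character found => answer = -1

-1


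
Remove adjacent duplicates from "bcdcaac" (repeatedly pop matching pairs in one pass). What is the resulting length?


Input: bcdcaac
Stack-based adjacent duplicate removal:
  Read 'b': push. Stack: b
  Read 'c': push. Stack: bc
  Read 'd': push. Stack: bcd
  Read 'c': push. Stack: bcdc
  Read 'a': push. Stack: bcdca
  Read 'a': matches stack top 'a' => pop. Stack: bcdc
  Read 'c': matches stack top 'c' => pop. Stack: bcd
Final stack: "bcd" (length 3)

3


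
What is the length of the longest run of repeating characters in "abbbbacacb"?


Input: "abbbbacacb"
Scanning for longest run:
  Position 1 ('b'): new char, reset run to 1
  Position 2 ('b'): continues run of 'b', length=2
  Position 3 ('b'): continues run of 'b', length=3
  Position 4 ('b'): continues run of 'b', length=4
  Position 5 ('a'): new char, reset run to 1
  Position 6 ('c'): new char, reset run to 1
  Position 7 ('a'): new char, reset run to 1
  Position 8 ('c'): new char, reset run to 1
  Position 9 ('b'): new char, reset run to 1
Longest run: 'b' with length 4

4


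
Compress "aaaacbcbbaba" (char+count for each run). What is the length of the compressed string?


Input: aaaacbcbbaba
Runs:
  'a' x 4 => "a4"
  'c' x 1 => "c1"
  'b' x 1 => "b1"
  'c' x 1 => "c1"
  'b' x 2 => "b2"
  'a' x 1 => "a1"
  'b' x 1 => "b1"
  'a' x 1 => "a1"
Compressed: "a4c1b1c1b2a1b1a1"
Compressed length: 16

16


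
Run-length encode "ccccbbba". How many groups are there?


Input: ccccbbba
Scanning for consecutive runs:
  Group 1: 'c' x 4 (positions 0-3)
  Group 2: 'b' x 3 (positions 4-6)
  Group 3: 'a' x 1 (positions 7-7)
Total groups: 3

3


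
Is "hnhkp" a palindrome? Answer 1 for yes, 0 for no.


Input: hnhkp
Reversed: pkhnh
  Compare pos 0 ('h') with pos 4 ('p'): MISMATCH
  Compare pos 1 ('n') with pos 3 ('k'): MISMATCH
Result: not a palindrome

0


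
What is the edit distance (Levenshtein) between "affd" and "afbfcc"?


Computing edit distance: "affd" -> "afbfcc"
DP table:
           a    f    b    f    c    c
      0    1    2    3    4    5    6
  a   1    0    1    2    3    4    5
  f   2    1    0    1    2    3    4
  f   3    2    1    1    1    2    3
  d   4    3    2    2    2    2    3
Edit distance = dp[4][6] = 3

3


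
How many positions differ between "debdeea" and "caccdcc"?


Comparing "debdeea" and "caccdcc" position by position:
  Position 0: 'd' vs 'c' => DIFFER
  Position 1: 'e' vs 'a' => DIFFER
  Position 2: 'b' vs 'c' => DIFFER
  Position 3: 'd' vs 'c' => DIFFER
  Position 4: 'e' vs 'd' => DIFFER
  Position 5: 'e' vs 'c' => DIFFER
  Position 6: 'a' vs 'c' => DIFFER
Positions that differ: 7

7


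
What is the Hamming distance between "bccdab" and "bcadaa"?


Comparing "bccdab" and "bcadaa" position by position:
  Position 0: 'b' vs 'b' => same
  Position 1: 'c' vs 'c' => same
  Position 2: 'c' vs 'a' => differ
  Position 3: 'd' vs 'd' => same
  Position 4: 'a' vs 'a' => same
  Position 5: 'b' vs 'a' => differ
Total differences (Hamming distance): 2

2


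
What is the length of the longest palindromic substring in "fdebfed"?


Input: "fdebfed"
Checking substrings for palindromes:
  No multi-char palindromic substrings found
Longest palindromic substring: "f" with length 1

1
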